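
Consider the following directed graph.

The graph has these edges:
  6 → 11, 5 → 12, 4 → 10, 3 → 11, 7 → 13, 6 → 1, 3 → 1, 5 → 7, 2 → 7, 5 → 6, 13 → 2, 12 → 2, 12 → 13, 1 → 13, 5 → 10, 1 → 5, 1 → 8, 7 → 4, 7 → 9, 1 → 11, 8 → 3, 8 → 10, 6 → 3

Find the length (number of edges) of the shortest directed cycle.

For each vertex v, BFS finds the shortest path from v back to v.
The shortest such closed walk is 1 → 8 → 3 → 1, length 3.

3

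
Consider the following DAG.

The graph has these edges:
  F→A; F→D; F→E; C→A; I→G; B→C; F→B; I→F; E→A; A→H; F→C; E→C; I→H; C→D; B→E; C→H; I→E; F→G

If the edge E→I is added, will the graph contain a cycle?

Adding E→I creates a cycle iff I can already reach E.
Path from I: I → E.
So I → … → E → I is a cycle.

Yes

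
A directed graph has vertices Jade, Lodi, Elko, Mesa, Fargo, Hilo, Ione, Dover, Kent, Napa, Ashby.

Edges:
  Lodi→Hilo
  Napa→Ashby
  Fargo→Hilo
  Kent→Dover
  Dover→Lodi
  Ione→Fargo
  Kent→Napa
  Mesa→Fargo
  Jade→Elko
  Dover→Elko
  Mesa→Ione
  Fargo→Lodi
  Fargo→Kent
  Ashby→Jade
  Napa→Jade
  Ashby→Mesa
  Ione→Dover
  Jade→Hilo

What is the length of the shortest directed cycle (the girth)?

5

For each vertex v, BFS finds the shortest path from v back to v.
The shortest such closed walk is Mesa → Fargo → Kent → Napa → Ashby → Mesa, length 5.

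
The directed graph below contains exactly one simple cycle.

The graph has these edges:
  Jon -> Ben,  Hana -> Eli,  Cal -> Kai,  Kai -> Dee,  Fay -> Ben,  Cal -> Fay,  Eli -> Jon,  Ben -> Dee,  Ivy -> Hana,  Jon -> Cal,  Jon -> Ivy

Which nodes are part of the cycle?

Eli, Ivy, Jon, Hana

DFS with gray/black marking from Jon:
Jon gray
  Cal gray
    Kai gray
      Dee gray
      Dee black
    Kai black
    Fay gray
      Ben gray
        Ben→Dee: Dee black — skip
      Ben black
    Fay black
  Cal black
  Ivy gray
    Hana gray
      Eli gray
        Eli→Jon: Jon is gray → back edge
Back edge closes the cycle Jon → Ivy → Hana → Eli → Jon; its vertices are {Eli, Ivy, Jon, Hana}.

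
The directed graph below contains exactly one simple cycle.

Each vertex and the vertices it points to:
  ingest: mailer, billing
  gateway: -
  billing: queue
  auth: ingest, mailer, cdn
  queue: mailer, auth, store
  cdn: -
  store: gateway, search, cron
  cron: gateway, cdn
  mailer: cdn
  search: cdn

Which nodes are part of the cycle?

DFS with gray/black marking from queue:
queue gray
  mailer gray
    cdn gray
    cdn black
  mailer black
  auth gray
    ingest gray
      ingest→mailer: mailer black — skip
      billing gray
        billing→queue: queue is gray → back edge
Back edge closes the cycle queue → auth → ingest → billing → queue; its vertices are {auth, queue, ingest, billing}.

auth, queue, ingest, billing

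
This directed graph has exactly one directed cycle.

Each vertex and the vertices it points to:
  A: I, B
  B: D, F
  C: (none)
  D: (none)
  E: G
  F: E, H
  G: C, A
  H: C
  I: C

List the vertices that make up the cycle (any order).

A, B, E, F, G

DFS with gray/black marking from A:
A gray
  I gray
    C gray
    C black
  I black
  B gray
    D gray
    D black
    F gray
      E gray
        G gray
          G→C: C black — skip
          G→A: A is gray → back edge
Back edge closes the cycle A → B → F → E → G → A; its vertices are {A, B, E, F, G}.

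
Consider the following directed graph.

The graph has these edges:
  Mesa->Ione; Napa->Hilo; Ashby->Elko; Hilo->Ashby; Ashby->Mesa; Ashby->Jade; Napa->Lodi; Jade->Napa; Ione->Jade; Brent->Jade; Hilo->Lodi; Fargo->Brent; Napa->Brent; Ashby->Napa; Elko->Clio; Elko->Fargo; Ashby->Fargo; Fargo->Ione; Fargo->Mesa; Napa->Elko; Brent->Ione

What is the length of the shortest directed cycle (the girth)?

3

For each vertex v, BFS finds the shortest path from v back to v.
The shortest such closed walk is Ashby → Napa → Hilo → Ashby, length 3.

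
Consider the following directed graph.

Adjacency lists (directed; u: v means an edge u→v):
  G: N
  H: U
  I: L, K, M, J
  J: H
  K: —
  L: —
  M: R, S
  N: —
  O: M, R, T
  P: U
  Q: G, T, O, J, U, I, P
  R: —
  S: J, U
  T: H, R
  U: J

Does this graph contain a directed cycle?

DFS with white/gray/black marking, starting from K:
K gray
K black
G gray
  N gray
  N black
G black
H gray
  U gray
    J gray
      J→H: H is gray → back edge
Back edge found, so a cycle exists: H → U → J → H.

Yes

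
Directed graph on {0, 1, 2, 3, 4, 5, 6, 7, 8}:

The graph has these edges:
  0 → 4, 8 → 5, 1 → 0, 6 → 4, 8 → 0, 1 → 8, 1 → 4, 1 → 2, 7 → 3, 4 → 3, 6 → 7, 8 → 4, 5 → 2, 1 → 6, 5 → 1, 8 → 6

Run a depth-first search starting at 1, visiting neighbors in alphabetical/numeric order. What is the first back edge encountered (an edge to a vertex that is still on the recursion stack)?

DFS from 1 (visiting neighbors in alphabetical/numeric order); mark gray on enter, black on exit:
1 gray
  0 gray
    4 gray
      3 gray
      3 black
    4 black
  0 black
  2 gray
  2 black
  1→4: 4 black — skip
  6 gray
    6→4: 4 black — skip
    7 gray
      7→3: 3 black — skip
    7 black
  6 black
  8 gray
    8→0: 0 black — skip
    8→4: 4 black — skip
    5 gray
      5→1: 1 is gray → back edge
First back edge: 5 → 1.

5->1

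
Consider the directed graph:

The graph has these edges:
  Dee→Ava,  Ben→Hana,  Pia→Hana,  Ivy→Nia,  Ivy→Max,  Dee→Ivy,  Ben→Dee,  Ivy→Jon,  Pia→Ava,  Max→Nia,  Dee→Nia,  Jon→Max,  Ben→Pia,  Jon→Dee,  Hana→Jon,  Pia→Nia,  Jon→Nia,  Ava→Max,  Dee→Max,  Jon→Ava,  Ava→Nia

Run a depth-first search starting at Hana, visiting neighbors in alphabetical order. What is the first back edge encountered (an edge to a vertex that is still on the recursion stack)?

Ivy→Jon

DFS from Hana (visiting neighbors in alphabetical order); mark gray on enter, black on exit:
Hana gray
  Jon gray
    Ava gray
      Max gray
        Nia gray
        Nia black
      Max black
      Ava→Nia: Nia black — skip
    Ava black
    Dee gray
      Dee→Ava: Ava black — skip
      Ivy gray
        Ivy→Jon: Jon is gray → back edge
First back edge: Ivy → Jon.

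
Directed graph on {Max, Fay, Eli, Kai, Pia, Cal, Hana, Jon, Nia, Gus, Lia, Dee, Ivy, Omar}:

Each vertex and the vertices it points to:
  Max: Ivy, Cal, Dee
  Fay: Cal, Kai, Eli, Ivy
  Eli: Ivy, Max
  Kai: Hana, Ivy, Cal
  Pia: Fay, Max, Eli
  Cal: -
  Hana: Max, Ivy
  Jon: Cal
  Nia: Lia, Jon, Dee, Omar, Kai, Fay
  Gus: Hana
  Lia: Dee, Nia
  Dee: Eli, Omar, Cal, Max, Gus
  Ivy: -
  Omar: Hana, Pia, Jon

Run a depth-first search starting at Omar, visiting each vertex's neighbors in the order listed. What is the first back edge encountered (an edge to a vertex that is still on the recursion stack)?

Eli->Max

DFS from Omar (visiting each vertex's neighbors in the order listed); mark gray on enter, black on exit:
Omar gray
  Hana gray
    Max gray
      Ivy gray
      Ivy black
      Cal gray
      Cal black
      Dee gray
        Eli gray
          Eli→Ivy: Ivy black — skip
          Eli→Max: Max is gray → back edge
First back edge: Eli → Max.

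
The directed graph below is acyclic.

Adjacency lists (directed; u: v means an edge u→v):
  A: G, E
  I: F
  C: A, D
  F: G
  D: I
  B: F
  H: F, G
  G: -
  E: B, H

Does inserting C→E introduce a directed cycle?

No

Adding C→E creates a cycle iff E can already reach C.
Explore from E: no path reaches C. The graph stays acyclic.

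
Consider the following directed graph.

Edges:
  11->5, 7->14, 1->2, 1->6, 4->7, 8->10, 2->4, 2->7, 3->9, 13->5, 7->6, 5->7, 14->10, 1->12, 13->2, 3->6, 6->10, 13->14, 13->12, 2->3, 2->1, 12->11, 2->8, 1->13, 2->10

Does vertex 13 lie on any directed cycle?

Yes

13 is on a cycle iff 13 can reach itself via ≥1 edge.
13 → 2 → 1 → 13 — yes.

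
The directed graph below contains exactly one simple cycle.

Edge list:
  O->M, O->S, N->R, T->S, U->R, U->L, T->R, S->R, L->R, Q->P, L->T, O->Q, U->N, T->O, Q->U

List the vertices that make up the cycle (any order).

L, O, Q, T, U

DFS with gray/black marking from O:
O gray
  M gray
  M black
  S gray
    R gray
    R black
  S black
  Q gray
    U gray
      L gray
        T gray
          T→O: O is gray → back edge
Back edge closes the cycle O → Q → U → L → T → O; its vertices are {L, O, Q, T, U}.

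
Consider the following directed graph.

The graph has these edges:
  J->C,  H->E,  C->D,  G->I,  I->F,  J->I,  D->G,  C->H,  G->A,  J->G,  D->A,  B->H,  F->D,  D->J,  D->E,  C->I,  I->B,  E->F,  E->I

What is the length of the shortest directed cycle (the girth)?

For each vertex v, BFS finds the shortest path from v back to v.
The shortest such closed walk is D → E → F → D, length 3.

3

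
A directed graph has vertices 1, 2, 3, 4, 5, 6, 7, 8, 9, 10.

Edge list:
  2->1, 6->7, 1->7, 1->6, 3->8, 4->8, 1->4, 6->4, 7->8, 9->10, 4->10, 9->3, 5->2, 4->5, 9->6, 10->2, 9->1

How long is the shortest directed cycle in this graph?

For each vertex v, BFS finds the shortest path from v back to v.
The shortest such closed walk is 1 → 4 → 10 → 2 → 1, length 4.

4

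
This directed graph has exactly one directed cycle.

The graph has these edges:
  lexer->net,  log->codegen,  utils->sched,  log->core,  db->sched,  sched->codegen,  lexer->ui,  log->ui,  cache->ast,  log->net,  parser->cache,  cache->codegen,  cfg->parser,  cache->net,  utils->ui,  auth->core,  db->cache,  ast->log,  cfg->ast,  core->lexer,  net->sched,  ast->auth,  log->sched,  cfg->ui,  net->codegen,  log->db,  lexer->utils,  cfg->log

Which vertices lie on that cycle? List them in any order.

db, ast, log, cache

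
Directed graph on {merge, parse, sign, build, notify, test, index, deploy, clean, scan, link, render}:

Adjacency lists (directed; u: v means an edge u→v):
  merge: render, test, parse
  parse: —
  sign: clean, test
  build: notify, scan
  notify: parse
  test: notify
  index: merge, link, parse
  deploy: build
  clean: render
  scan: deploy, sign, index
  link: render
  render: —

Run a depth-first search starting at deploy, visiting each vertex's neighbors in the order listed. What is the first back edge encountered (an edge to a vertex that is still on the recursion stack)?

scan→deploy

DFS from deploy (visiting each vertex's neighbors in the order listed); mark gray on enter, black on exit:
deploy gray
  build gray
    notify gray
      parse gray
      parse black
    notify black
    scan gray
      scan→deploy: deploy is gray → back edge
First back edge: scan → deploy.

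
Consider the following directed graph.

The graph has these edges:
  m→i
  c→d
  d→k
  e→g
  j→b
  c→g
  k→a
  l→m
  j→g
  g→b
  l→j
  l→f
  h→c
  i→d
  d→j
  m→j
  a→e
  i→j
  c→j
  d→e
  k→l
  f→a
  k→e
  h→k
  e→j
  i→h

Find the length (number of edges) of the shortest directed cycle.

5

For each vertex v, BFS finds the shortest path from v back to v.
The shortest such closed walk is l → m → i → h → k → l, length 5.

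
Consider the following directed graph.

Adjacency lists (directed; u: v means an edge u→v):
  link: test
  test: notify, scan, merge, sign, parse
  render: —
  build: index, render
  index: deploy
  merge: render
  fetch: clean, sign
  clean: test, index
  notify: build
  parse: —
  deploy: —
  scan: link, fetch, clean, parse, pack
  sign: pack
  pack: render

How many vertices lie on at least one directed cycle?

5

A vertex is on a directed cycle iff it belongs to a strongly connected component of size ≥ 2 (or has a self-loop).
The vertices on cycles are {link, scan, test, clean, fetch} — 5 in total.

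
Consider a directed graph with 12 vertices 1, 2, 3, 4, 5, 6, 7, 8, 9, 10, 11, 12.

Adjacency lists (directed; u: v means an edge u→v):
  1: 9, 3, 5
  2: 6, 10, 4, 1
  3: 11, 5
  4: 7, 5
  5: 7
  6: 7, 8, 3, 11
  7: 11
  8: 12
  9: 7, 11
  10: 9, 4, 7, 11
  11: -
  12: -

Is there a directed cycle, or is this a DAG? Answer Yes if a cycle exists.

No

DFS with white/gray/black marking, starting from 8:
8 gray
  12 gray
  12 black
8 black
1 gray
  9 gray
    7 gray
      11 gray
      11 black
    7 black
    9→11: 11 black — skip
  9 black
  3 gray
    3→11: 11 black — skip
    5 gray
      5→7: 7 black — skip
    5 black
  3 black
  1→5: 5 black — skip
1 black
2 gray
  6 gray
    6→7: 7 black — skip
    6→8: 8 black — skip
    6→3: 3 black — skip
    6→11: 11 black — skip
  6 black
  10 gray
    10→9: 9 black — skip
    4 gray
      4→7: 7 black — skip
      4→5: 5 black — skip
    4 black
    10→7: 7 black — skip
    10→11: 11 black — skip
  10 black
  2→4: 4 black — skip
  2→1: 1 black — skip
2 black
Every edge goes to a white or black vertex — no back edge, so the graph is acyclic.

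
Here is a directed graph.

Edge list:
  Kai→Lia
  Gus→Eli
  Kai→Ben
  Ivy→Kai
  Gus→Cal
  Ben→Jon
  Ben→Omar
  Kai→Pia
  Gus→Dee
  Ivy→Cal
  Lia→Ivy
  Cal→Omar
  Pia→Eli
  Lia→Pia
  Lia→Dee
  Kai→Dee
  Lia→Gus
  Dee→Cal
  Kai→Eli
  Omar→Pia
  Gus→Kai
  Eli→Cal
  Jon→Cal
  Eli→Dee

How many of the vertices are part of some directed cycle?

A vertex is on a directed cycle iff it belongs to a strongly connected component of size ≥ 2 (or has a self-loop).
The vertices on cycles are {Cal, Dee, Eli, Gus, Ivy, Kai, Lia, Pia, Omar} — 9 in total.

9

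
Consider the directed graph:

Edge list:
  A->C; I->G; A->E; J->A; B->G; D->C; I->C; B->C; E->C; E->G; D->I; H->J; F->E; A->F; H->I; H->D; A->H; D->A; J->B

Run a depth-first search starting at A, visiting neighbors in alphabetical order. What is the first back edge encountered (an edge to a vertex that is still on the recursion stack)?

D→A

DFS from A (visiting neighbors in alphabetical order); mark gray on enter, black on exit:
A gray
  C gray
  C black
  E gray
    E→C: C black — skip
    G gray
    G black
  E black
  F gray
    F→E: E black — skip
  F black
  H gray
    D gray
      D→A: A is gray → back edge
First back edge: D → A.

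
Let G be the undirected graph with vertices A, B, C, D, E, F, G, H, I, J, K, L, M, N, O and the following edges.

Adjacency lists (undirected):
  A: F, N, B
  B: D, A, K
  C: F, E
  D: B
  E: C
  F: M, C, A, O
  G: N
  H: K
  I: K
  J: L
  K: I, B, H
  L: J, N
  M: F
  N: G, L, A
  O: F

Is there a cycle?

DFS, tracking each vertex's parent; an edge to a visited non-parent vertex closes a cycle.
Start from L:
visit L (parent –)
  visit J (parent L)
    J–L: parent, skip
  visit N (parent L)
    visit G (parent N)
      G–N: parent, skip
    N–L: parent, skip
    visit A (parent N)
      visit F (parent A)
        visit M (parent F)
          M–F: parent, skip
        visit C (parent F)
          C–F: parent, skip
          visit E (parent C)
            E–C: parent, skip
        F–A: parent, skip
        visit O (parent F)
          O–F: parent, skip
      A–N: parent, skip
      visit B (parent A)
        visit D (parent B)
          D–B: parent, skip
        B–A: parent, skip
        visit K (parent B)
          visit I (parent K)
            I–K: parent, skip
          K–B: parent, skip
          visit H (parent K)
            H–K: parent, skip
No non-parent visited neighbor found — the graph is a forest.

No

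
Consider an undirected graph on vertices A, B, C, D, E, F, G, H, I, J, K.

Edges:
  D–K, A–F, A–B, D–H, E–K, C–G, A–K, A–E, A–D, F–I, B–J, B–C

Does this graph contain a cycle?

Yes

DFS, tracking each vertex's parent; an edge to a visited non-parent vertex closes a cycle.
Start from A:
visit A (parent –)
  visit K (parent A)
    K–A: parent, skip
    visit E (parent K)
      E–K: parent, skip
      E–A: A visited and ≠ parent → cycle
Cycle: A – K – E – A.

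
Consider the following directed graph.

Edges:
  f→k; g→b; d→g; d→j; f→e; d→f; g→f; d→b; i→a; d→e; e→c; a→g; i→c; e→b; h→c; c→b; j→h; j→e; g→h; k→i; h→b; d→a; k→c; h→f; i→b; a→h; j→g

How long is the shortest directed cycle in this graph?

For each vertex v, BFS finds the shortest path from v back to v.
The shortest such closed walk is a → g → f → k → i → a, length 5.

5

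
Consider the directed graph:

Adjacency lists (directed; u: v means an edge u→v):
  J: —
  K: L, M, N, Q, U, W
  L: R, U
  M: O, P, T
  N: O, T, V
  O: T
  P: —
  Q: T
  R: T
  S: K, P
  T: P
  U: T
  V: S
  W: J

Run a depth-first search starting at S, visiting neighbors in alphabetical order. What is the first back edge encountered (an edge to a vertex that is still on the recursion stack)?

V->S

DFS from S (visiting neighbors in alphabetical order); mark gray on enter, black on exit:
S gray
  K gray
    L gray
      R gray
        T gray
          P gray
          P black
        T black
      R black
      U gray
        U→T: T black — skip
      U black
    L black
    M gray
      O gray
        O→T: T black — skip
      O black
      M→P: P black — skip
      M→T: T black — skip
    M black
    N gray
      N→O: O black — skip
      N→T: T black — skip
      V gray
        V→S: S is gray → back edge
First back edge: V → S.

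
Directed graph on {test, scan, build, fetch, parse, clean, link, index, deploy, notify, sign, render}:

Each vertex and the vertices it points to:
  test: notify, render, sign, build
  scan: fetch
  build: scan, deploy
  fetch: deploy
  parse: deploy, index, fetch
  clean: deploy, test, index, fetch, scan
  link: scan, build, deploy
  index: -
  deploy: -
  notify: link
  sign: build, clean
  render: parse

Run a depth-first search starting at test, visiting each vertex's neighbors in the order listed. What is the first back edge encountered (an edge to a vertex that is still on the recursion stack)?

DFS from test (visiting each vertex's neighbors in the order listed); mark gray on enter, black on exit:
test gray
  notify gray
    link gray
      scan gray
        fetch gray
          deploy gray
          deploy black
        fetch black
      scan black
      build gray
        build→scan: scan black — skip
        build→deploy: deploy black — skip
      build black
      link→deploy: deploy black — skip
    link black
  notify black
  render gray
    parse gray
      parse→deploy: deploy black — skip
      index gray
      index black
      parse→fetch: fetch black — skip
    parse black
  render black
  sign gray
    sign→build: build black — skip
    clean gray
      clean→deploy: deploy black — skip
      clean→test: test is gray → back edge
First back edge: clean → test.

clean->test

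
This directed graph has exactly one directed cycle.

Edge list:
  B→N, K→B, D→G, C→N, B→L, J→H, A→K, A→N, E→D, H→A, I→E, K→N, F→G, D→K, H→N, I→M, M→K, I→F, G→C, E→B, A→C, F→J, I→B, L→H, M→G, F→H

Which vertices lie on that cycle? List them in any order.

DFS with gray/black marking from B:
B gray
  N gray
  N black
  L gray
    H gray
      A gray
        K gray
          K→N: N black — skip
          K→B: B is gray → back edge
Back edge closes the cycle B → L → H → A → K → B; its vertices are {A, B, H, K, L}.

A, B, H, K, L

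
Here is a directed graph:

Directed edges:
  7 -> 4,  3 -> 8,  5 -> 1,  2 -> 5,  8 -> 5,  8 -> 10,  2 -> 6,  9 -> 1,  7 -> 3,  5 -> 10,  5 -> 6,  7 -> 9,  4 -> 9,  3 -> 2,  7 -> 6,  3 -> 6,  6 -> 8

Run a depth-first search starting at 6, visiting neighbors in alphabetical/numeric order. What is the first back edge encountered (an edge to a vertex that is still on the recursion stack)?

DFS from 6 (visiting neighbors in alphabetical/numeric order); mark gray on enter, black on exit:
6 gray
  8 gray
    5 gray
      1 gray
      1 black
      5→6: 6 is gray → back edge
First back edge: 5 → 6.

5→6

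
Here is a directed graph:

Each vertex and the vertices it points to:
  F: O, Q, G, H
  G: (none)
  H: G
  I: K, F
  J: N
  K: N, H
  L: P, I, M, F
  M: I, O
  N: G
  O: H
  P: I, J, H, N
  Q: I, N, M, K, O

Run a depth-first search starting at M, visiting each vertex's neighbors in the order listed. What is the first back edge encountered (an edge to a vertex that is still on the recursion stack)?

Q→I

DFS from M (visiting each vertex's neighbors in the order listed); mark gray on enter, black on exit:
M gray
  I gray
    K gray
      N gray
        G gray
        G black
      N black
      H gray
        H→G: G black — skip
      H black
    K black
    F gray
      O gray
        O→H: H black — skip
      O black
      Q gray
        Q→I: I is gray → back edge
First back edge: Q → I.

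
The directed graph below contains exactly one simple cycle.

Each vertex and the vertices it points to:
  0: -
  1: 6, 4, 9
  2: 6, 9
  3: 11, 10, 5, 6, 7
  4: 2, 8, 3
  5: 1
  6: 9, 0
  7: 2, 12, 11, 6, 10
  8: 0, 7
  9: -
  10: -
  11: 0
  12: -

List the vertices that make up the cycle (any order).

DFS with gray/black marking from 4:
4 gray
  2 gray
    6 gray
      9 gray
      9 black
      0 gray
      0 black
    6 black
    2→9: 9 black — skip
  2 black
  8 gray
    8→0: 0 black — skip
    7 gray
      7→2: 2 black — skip
      12 gray
      12 black
      11 gray
        11→0: 0 black — skip
      11 black
      7→6: 6 black — skip
      10 gray
      10 black
    7 black
  8 black
  3 gray
    3→11: 11 black — skip
    3→10: 10 black — skip
    5 gray
      1 gray
        1→6: 6 black — skip
        1→4: 4 is gray → back edge
Back edge closes the cycle 4 → 3 → 5 → 1 → 4; its vertices are {1, 3, 4, 5}.

1, 3, 4, 5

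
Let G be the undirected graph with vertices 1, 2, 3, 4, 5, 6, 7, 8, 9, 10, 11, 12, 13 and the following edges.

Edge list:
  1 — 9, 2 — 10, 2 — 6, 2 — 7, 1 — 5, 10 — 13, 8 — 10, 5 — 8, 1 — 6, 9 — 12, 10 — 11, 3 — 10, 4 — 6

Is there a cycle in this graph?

DFS, tracking each vertex's parent; an edge to a visited non-parent vertex closes a cycle.
Start from 13:
visit 13 (parent –)
  visit 10 (parent 13)
    visit 11 (parent 10)
      11–10: parent, skip
    visit 8 (parent 10)
      visit 5 (parent 8)
        visit 1 (parent 5)
          visit 6 (parent 1)
            visit 4 (parent 6)
              4–6: parent, skip
            visit 2 (parent 6)
              2–10: 10 visited and ≠ parent → cycle
Cycle: 10 – 8 – 5 – 1 – 6 – 2 – 10.

Yes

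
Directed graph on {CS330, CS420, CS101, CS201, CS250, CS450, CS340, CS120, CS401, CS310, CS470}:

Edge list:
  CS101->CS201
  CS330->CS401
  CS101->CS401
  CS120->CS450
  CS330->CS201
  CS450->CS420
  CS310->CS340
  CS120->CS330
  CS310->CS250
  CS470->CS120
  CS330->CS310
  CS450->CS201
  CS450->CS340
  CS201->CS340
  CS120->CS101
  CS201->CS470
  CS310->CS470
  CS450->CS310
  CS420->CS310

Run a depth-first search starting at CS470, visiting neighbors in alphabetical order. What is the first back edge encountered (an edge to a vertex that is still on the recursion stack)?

DFS from CS470 (visiting neighbors in alphabetical order); mark gray on enter, black on exit:
CS470 gray
  CS120 gray
    CS101 gray
      CS201 gray
        CS340 gray
        CS340 black
        CS201→CS470: CS470 is gray → back edge
First back edge: CS201 → CS470.

CS201→CS470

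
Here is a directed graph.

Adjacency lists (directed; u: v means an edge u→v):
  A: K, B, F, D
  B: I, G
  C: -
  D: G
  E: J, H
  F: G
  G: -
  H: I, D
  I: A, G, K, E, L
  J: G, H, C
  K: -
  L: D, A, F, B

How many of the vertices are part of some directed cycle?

7

A vertex is on a directed cycle iff it belongs to a strongly connected component of size ≥ 2 (or has a self-loop).
The vertices on cycles are {A, B, E, H, I, J, L} — 7 in total.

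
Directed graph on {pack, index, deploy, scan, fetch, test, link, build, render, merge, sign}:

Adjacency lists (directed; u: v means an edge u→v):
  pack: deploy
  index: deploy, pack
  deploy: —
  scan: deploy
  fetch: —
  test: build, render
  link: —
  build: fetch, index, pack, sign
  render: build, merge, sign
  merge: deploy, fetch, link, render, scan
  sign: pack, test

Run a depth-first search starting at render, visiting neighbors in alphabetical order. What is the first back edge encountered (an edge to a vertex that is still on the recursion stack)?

DFS from render (visiting neighbors in alphabetical order); mark gray on enter, black on exit:
render gray
  build gray
    fetch gray
    fetch black
    index gray
      deploy gray
      deploy black
      pack gray
        pack→deploy: deploy black — skip
      pack black
    index black
    build→pack: pack black — skip
    sign gray
      sign→pack: pack black — skip
      test gray
        test→build: build is gray → back edge
First back edge: test → build.

test->build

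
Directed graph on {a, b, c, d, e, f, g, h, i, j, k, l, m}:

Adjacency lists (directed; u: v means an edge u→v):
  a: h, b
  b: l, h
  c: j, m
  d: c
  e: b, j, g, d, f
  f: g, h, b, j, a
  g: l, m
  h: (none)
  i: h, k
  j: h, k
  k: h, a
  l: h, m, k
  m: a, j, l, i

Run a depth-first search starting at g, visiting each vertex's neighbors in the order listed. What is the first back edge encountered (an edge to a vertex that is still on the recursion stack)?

b->l

DFS from g (visiting each vertex's neighbors in the order listed); mark gray on enter, black on exit:
g gray
  l gray
    h gray
    h black
    m gray
      a gray
        a→h: h black — skip
        b gray
          b→l: l is gray → back edge
First back edge: b → l.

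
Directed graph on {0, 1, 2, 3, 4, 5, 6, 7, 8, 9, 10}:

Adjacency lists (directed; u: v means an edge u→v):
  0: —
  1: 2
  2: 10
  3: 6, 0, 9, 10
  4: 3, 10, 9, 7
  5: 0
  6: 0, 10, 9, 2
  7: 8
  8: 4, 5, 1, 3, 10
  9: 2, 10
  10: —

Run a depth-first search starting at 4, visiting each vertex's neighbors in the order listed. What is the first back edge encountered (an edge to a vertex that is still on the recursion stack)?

8→4

DFS from 4 (visiting each vertex's neighbors in the order listed); mark gray on enter, black on exit:
4 gray
  3 gray
    6 gray
      0 gray
      0 black
      10 gray
      10 black
      9 gray
        2 gray
          2→10: 10 black — skip
        2 black
        9→10: 10 black — skip
      9 black
      6→2: 2 black — skip
    6 black
    3→0: 0 black — skip
    3→9: 9 black — skip
    3→10: 10 black — skip
  3 black
  4→10: 10 black — skip
  4→9: 9 black — skip
  7 gray
    8 gray
      8→4: 4 is gray → back edge
First back edge: 8 → 4.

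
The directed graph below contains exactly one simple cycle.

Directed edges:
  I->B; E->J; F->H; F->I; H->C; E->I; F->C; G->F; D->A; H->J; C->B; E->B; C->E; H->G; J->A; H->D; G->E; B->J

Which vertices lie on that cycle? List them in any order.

F, G, H

DFS with gray/black marking from G:
G gray
  E gray
    B gray
      J gray
        A gray
        A black
      J black
    B black
    E→J: J black — skip
    I gray
      I→B: B black — skip
    I black
  E black
  F gray
    F→I: I black — skip
    C gray
      C→B: B black — skip
      C→E: E black — skip
    C black
    H gray
      H→C: C black — skip
      H→G: G is gray → back edge
Back edge closes the cycle G → F → H → G; its vertices are {F, G, H}.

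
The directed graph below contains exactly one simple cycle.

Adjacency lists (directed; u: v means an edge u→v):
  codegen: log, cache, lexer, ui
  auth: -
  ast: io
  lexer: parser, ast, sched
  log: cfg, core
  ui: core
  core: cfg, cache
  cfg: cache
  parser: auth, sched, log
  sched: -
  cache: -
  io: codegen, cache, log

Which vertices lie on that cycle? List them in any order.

io, ast, lexer, codegen

DFS with gray/black marking from lexer:
lexer gray
  parser gray
    auth gray
    auth black
    sched gray
    sched black
    log gray
      cfg gray
        cache gray
        cache black
      cfg black
      core gray
        core→cfg: cfg black — skip
        core→cache: cache black — skip
      core black
    log black
  parser black
  ast gray
    io gray
      codegen gray
        codegen→log: log black — skip
        codegen→cache: cache black — skip
        codegen→lexer: lexer is gray → back edge
Back edge closes the cycle lexer → ast → io → codegen → lexer; its vertices are {io, ast, lexer, codegen}.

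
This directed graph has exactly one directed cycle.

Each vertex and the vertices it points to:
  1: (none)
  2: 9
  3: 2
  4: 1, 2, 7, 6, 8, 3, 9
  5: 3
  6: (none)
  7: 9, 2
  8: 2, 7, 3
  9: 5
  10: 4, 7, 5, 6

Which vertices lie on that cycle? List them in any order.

2, 3, 5, 9

DFS with gray/black marking from 5:
5 gray
  3 gray
    2 gray
      9 gray
        9→5: 5 is gray → back edge
Back edge closes the cycle 5 → 3 → 2 → 9 → 5; its vertices are {2, 3, 5, 9}.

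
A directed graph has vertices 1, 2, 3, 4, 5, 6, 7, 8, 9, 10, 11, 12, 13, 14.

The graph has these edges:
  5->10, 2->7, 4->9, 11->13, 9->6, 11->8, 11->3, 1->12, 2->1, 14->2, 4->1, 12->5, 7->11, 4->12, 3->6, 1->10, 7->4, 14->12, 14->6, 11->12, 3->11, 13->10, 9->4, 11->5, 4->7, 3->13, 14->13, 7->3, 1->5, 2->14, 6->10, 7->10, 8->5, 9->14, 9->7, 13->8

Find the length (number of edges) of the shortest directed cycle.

2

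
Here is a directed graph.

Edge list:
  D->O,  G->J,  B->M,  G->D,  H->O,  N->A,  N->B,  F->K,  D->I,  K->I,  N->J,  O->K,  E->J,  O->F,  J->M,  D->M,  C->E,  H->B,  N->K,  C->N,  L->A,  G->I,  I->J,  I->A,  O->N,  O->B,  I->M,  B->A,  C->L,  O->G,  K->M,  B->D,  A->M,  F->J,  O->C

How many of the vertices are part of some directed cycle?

A vertex is on a directed cycle iff it belongs to a strongly connected component of size ≥ 2 (or has a self-loop).
The vertices on cycles are {B, C, D, G, N, O} — 6 in total.

6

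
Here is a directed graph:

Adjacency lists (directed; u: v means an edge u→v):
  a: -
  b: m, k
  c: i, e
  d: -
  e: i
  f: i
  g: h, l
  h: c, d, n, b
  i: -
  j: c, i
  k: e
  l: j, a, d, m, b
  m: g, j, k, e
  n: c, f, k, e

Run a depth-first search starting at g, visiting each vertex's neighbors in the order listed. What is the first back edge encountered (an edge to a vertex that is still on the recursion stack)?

DFS from g (visiting each vertex's neighbors in the order listed); mark gray on enter, black on exit:
g gray
  h gray
    c gray
      i gray
      i black
      e gray
        e→i: i black — skip
      e black
    c black
    d gray
    d black
    n gray
      n→c: c black — skip
      f gray
        f→i: i black — skip
      f black
      k gray
        k→e: e black — skip
      k black
      n→e: e black — skip
    n black
    b gray
      m gray
        m→g: g is gray → back edge
First back edge: m → g.

m→g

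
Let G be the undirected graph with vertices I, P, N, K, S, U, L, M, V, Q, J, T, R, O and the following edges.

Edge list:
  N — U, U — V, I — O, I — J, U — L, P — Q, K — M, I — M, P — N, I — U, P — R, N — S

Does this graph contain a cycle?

DFS, tracking each vertex's parent; an edge to a visited non-parent vertex closes a cycle.
Start from S:
visit S (parent –)
  visit N (parent S)
    visit U (parent N)
      visit L (parent U)
        L–U: parent, skip
      visit V (parent U)
        V–U: parent, skip
      visit I (parent U)
        visit O (parent I)
          O–I: parent, skip
        visit M (parent I)
          visit K (parent M)
            K–M: parent, skip
          M–I: parent, skip
        I–U: parent, skip
        visit J (parent I)
          J–I: parent, skip
      U–N: parent, skip
    N–S: parent, skip
    visit P (parent N)
      P–N: parent, skip
      visit R (parent P)
        R–P: parent, skip
      visit Q (parent P)
        Q–P: parent, skip
visit T (parent –)
No non-parent visited neighbor found — the graph is a forest.

No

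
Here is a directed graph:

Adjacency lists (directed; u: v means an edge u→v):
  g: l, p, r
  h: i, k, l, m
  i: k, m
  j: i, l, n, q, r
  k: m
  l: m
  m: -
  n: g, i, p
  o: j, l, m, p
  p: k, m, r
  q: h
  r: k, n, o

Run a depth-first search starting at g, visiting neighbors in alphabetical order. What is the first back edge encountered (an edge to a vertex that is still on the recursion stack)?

DFS from g (visiting neighbors in alphabetical order); mark gray on enter, black on exit:
g gray
  l gray
    m gray
    m black
  l black
  p gray
    k gray
      k→m: m black — skip
    k black
    p→m: m black — skip
    r gray
      r→k: k black — skip
      n gray
        n→g: g is gray → back edge
First back edge: n → g.

n→g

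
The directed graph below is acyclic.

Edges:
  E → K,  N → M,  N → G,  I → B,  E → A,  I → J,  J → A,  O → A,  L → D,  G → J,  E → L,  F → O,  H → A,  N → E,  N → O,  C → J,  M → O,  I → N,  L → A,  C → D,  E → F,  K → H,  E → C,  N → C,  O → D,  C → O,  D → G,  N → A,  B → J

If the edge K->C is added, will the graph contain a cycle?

No

Adding K→C creates a cycle iff C can already reach K.
Explore from C: no path reaches K. The graph stays acyclic.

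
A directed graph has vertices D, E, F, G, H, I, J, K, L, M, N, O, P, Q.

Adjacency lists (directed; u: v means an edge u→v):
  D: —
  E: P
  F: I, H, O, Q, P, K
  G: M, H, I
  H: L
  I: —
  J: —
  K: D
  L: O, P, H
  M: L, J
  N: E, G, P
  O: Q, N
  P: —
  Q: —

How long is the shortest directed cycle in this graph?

For each vertex v, BFS finds the shortest path from v back to v.
The shortest such closed walk is H → L → H, length 2.

2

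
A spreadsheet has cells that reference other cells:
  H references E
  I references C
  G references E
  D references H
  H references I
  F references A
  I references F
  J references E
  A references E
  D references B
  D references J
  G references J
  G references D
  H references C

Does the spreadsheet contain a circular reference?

DFS with white/gray/black marking, starting from J:
J gray
  E gray
  E black
J black
A gray
  A→E: E black — skip
A black
B gray
B black
C gray
C black
D gray
  D→J: J black — skip
  D→B: B black — skip
  H gray
    H→E: E black — skip
    I gray
      F gray
        F→A: A black — skip
      F black
      I→C: C black — skip
    I black
    H→C: C black — skip
  H black
D black
G gray
  G→J: J black — skip
  G→E: E black — skip
  G→D: D black — skip
G black
Every edge goes to a white or black vertex — no back edge, so the graph is acyclic.

No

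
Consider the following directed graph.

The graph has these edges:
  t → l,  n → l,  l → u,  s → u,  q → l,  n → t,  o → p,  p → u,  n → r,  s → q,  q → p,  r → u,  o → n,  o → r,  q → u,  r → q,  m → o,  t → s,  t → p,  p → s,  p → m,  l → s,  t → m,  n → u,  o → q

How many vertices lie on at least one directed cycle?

A vertex is on a directed cycle iff it belongs to a strongly connected component of size ≥ 2 (or has a self-loop).
The vertices on cycles are {l, m, n, o, p, q, r, s, t} — 9 in total.

9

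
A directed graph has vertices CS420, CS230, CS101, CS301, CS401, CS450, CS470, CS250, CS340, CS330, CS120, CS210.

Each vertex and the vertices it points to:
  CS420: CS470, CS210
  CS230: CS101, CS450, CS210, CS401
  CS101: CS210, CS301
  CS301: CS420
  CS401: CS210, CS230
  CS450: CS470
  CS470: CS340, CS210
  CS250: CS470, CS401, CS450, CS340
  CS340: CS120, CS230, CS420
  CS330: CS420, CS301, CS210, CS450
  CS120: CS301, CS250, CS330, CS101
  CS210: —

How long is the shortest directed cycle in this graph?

For each vertex v, BFS finds the shortest path from v back to v.
The shortest such closed walk is CS230 → CS401 → CS230, length 2.

2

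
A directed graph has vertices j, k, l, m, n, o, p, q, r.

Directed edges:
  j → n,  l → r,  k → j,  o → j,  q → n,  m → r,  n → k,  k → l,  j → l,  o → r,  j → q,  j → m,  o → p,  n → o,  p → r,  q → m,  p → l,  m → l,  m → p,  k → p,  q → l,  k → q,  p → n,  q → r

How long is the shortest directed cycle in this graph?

For each vertex v, BFS finds the shortest path from v back to v.
The shortest such closed walk is k → p → n → k, length 3.

3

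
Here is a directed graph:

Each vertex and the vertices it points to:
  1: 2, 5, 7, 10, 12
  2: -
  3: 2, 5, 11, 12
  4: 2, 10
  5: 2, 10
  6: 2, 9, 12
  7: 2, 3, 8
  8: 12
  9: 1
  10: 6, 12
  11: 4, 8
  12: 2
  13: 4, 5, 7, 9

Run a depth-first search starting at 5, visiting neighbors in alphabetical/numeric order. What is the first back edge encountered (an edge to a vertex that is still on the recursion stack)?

1→5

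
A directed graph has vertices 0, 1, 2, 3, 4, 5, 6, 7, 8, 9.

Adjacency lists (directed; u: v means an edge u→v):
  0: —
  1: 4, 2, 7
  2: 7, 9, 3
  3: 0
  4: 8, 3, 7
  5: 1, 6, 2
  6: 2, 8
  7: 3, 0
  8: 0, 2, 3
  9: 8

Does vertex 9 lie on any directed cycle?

9 is on a cycle iff 9 can reach itself via ≥1 edge.
9 → 8 → 2 → 9 — yes.

Yes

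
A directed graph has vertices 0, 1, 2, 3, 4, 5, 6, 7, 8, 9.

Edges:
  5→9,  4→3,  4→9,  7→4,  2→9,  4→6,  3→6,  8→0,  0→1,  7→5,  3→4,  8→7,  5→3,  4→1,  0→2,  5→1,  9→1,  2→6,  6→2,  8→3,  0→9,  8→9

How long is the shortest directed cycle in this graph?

For each vertex v, BFS finds the shortest path from v back to v.
The shortest such closed walk is 2 → 6 → 2, length 2.

2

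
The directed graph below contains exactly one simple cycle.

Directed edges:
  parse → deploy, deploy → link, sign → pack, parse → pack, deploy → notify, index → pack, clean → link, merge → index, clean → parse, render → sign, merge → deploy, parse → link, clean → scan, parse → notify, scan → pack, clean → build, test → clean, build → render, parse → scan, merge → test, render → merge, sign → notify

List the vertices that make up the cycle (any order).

test, build, clean, merge, render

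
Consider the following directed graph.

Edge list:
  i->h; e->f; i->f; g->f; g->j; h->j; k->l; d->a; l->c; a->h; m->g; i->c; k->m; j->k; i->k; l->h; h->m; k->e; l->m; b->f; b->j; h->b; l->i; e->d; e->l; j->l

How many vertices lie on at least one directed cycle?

A vertex is on a directed cycle iff it belongs to a strongly connected component of size ≥ 2 (or has a self-loop).
The vertices on cycles are {a, b, d, e, g, h, i, j, k, l, m} — 11 in total.

11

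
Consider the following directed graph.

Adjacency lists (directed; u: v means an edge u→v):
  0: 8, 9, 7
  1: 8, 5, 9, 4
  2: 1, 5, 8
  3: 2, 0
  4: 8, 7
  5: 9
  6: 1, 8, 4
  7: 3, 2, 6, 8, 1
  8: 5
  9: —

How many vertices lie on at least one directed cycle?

7

A vertex is on a directed cycle iff it belongs to a strongly connected component of size ≥ 2 (or has a self-loop).
The vertices on cycles are {0, 1, 2, 3, 4, 6, 7} — 7 in total.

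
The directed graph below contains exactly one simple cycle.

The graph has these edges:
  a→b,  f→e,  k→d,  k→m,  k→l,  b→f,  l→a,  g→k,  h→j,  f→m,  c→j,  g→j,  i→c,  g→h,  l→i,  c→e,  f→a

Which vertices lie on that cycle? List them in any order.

a, b, f

DFS with gray/black marking from a:
a gray
  b gray
    f gray
      f→a: a is gray → back edge
Back edge closes the cycle a → b → f → a; its vertices are {a, b, f}.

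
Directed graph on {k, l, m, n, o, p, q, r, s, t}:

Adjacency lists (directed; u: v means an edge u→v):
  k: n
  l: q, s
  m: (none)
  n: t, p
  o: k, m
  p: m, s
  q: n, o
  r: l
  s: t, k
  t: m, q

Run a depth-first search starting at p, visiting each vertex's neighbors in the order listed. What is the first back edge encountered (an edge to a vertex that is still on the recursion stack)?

n→t

DFS from p (visiting each vertex's neighbors in the order listed); mark gray on enter, black on exit:
p gray
  m gray
  m black
  s gray
    t gray
      t→m: m black — skip
      q gray
        n gray
          n→t: t is gray → back edge
First back edge: n → t.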